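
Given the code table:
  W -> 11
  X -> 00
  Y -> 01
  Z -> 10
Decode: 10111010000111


Decoding:
10 -> Z
11 -> W
10 -> Z
10 -> Z
00 -> X
01 -> Y
11 -> W


Result: ZWZZXYW


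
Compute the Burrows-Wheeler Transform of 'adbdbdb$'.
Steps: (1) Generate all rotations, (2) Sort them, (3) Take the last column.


Rotations (sorted):
  0: $adbdbdb -> last char: b
  1: adbdbdb$ -> last char: $
  2: b$adbdbd -> last char: d
  3: bdb$adbd -> last char: d
  4: bdbdb$ad -> last char: d
  5: db$adbdb -> last char: b
  6: dbdb$adb -> last char: b
  7: dbdbdb$a -> last char: a


BWT = b$dddbba


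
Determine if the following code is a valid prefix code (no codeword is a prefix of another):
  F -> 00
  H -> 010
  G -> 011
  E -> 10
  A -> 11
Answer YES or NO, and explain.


Checking each pair (does one codeword prefix another?):
  F='00' vs H='010': no prefix
  F='00' vs G='011': no prefix
  F='00' vs E='10': no prefix
  F='00' vs A='11': no prefix
  H='010' vs F='00': no prefix
  H='010' vs G='011': no prefix
  H='010' vs E='10': no prefix
  H='010' vs A='11': no prefix
  G='011' vs F='00': no prefix
  G='011' vs H='010': no prefix
  G='011' vs E='10': no prefix
  G='011' vs A='11': no prefix
  E='10' vs F='00': no prefix
  E='10' vs H='010': no prefix
  E='10' vs G='011': no prefix
  E='10' vs A='11': no prefix
  A='11' vs F='00': no prefix
  A='11' vs H='010': no prefix
  A='11' vs G='011': no prefix
  A='11' vs E='10': no prefix
No violation found over all pairs.

YES -- this is a valid prefix code. No codeword is a prefix of any other codeword.


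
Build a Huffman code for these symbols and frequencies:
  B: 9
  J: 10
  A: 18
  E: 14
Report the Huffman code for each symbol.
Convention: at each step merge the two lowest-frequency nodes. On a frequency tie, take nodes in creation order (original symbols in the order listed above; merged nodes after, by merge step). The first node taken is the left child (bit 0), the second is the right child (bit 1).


Huffman tree construction:
Step 1: Merge B(9) + J(10) = 19
Step 2: Merge E(14) + A(18) = 32
Step 3: Merge (B+J)(19) + (E+A)(32) = 51
Read each symbol's code off the tree from the root (left child = 0, right child = 1).

Codes:
  B: 00 (length 2)
  J: 01 (length 2)
  A: 11 (length 2)
  E: 10 (length 2)
Average code length: 102/51 = 2.0000 bits/symbol


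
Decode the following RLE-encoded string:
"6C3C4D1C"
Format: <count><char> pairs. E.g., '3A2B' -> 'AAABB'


Expanding each <count><char> pair:
  6C -> 'CCCCCC'
  3C -> 'CCC'
  4D -> 'DDDD'
  1C -> 'C'

Decoded = CCCCCCCCCDDDDC


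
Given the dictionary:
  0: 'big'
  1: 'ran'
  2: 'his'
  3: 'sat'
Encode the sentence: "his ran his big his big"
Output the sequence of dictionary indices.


Look up each word in the dictionary:
  'his' -> 2
  'ran' -> 1
  'his' -> 2
  'big' -> 0
  'his' -> 2
  'big' -> 0

Encoded: [2, 1, 2, 0, 2, 0]


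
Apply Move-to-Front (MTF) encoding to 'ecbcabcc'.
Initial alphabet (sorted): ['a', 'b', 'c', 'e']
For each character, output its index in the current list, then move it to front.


MTF encoding:
'e': index 3 in ['a', 'b', 'c', 'e'] -> ['e', 'a', 'b', 'c']
'c': index 3 in ['e', 'a', 'b', 'c'] -> ['c', 'e', 'a', 'b']
'b': index 3 in ['c', 'e', 'a', 'b'] -> ['b', 'c', 'e', 'a']
'c': index 1 in ['b', 'c', 'e', 'a'] -> ['c', 'b', 'e', 'a']
'a': index 3 in ['c', 'b', 'e', 'a'] -> ['a', 'c', 'b', 'e']
'b': index 2 in ['a', 'c', 'b', 'e'] -> ['b', 'a', 'c', 'e']
'c': index 2 in ['b', 'a', 'c', 'e'] -> ['c', 'b', 'a', 'e']
'c': index 0 in ['c', 'b', 'a', 'e'] -> ['c', 'b', 'a', 'e']


Output: [3, 3, 3, 1, 3, 2, 2, 0]


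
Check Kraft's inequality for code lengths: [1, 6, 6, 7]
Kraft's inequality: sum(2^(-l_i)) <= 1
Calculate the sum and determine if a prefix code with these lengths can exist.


Sum = 2^(-1) + 2^(-6) + 2^(-6) + 2^(-7)
    = 0.5 + 0.015625 + 0.015625 + 0.0078125
    = 69/128 = 0.5390625
Since 0.5390625 <= 1, Kraft's inequality IS satisfied.
A prefix code with these lengths CAN exist.

Kraft sum = 0.5390625. Satisfied.


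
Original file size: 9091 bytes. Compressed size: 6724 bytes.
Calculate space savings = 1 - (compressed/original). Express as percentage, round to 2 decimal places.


ratio = compressed/original = 6724/9091 = 0.739633
savings = 1 - ratio = 1 - 0.739633 = 0.260367
as a percentage: 0.260367 * 100 = 26.04%

Space savings = 1 - 6724/9091 = 26.04%


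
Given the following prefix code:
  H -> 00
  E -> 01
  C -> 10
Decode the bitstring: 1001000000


Decoding step by step:
Bits 10 -> C
Bits 01 -> E
Bits 00 -> H
Bits 00 -> H
Bits 00 -> H


Decoded message: CEHHH


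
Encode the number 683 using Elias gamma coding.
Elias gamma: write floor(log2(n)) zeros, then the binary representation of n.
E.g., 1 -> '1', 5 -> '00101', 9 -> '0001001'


num_bits = floor(log2(683)) + 1 = 10
leading_zeros = num_bits - 1 = 9
binary(683) = 1010101011

Elias gamma(683) = '000000000' + '1010101011' = 0000000001010101011 (19 bits)


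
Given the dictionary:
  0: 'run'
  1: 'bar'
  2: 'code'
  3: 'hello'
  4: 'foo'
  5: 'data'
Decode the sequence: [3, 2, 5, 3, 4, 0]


Look up each index in the dictionary:
  3 -> 'hello'
  2 -> 'code'
  5 -> 'data'
  3 -> 'hello'
  4 -> 'foo'
  0 -> 'run'

Decoded: "hello code data hello foo run"


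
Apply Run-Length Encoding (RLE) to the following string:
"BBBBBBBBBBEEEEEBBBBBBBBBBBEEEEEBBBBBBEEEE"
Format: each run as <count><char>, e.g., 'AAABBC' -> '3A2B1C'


Scanning runs left to right:
  i=0: run of 'B' x 10 -> '10B'
  i=10: run of 'E' x 5 -> '5E'
  i=15: run of 'B' x 11 -> '11B'
  i=26: run of 'E' x 5 -> '5E'
  i=31: run of 'B' x 6 -> '6B'
  i=37: run of 'E' x 4 -> '4E'

RLE = 10B5E11B5E6B4E


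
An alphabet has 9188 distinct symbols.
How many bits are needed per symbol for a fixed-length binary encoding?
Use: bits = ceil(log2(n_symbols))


log2(9188) = 13.1655
Bracket: 2^13 = 8192 < 9188 <= 2^14 = 16384
So ceil(log2(9188)) = 14

bits = ceil(log2(9188)) = ceil(13.1655) = 14 bits


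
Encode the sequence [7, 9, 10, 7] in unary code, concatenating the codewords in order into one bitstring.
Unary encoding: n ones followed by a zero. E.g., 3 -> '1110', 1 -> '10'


Encode each number as n ones followed by a terminating 0:
  7 -> 11111110 (8 bits)
  9 -> 1111111110 (10 bits)
  10 -> 11111111110 (11 bits)
  7 -> 11111110 (8 bits)
Total length = 8 + 10 + 11 + 8 = 37 bits.

Unary([7, 9, 10, 7]) = 1111111011111111101111111111011111110 (37 bits)


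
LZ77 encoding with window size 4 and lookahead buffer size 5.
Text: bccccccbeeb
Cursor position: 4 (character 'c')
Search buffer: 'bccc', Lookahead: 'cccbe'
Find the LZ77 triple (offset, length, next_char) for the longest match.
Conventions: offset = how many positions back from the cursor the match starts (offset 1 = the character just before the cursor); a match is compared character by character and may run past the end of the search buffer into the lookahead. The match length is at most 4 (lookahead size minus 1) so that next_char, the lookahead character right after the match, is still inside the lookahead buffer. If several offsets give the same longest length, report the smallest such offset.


Try each offset into the search buffer:
  offset=1 (pos 3, char 'c'): match length 3
  offset=2 (pos 2, char 'c'): match length 3
  offset=3 (pos 1, char 'c'): match length 3
  offset=4 (pos 0, char 'b'): match length 0
Longest match has length 3, found at offsets 1, 2, 3; take the smallest, offset 1.
next_char = character at position 4 + 3 = 7 -> 'b'

Best match: offset=1, length=3 (matching 'ccc' starting at position 3)
LZ77 triple: (1, 3, 'b')


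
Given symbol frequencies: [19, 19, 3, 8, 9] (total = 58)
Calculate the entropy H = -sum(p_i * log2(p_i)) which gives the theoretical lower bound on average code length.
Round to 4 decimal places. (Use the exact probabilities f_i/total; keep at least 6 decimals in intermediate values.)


Per-symbol terms -p_i * log2(p_i) with p_i = f_i/58:
  p = 19/58 = 0.327586: log2(p) = -1.610053, -p*log2(p) = 0.527431
  p = 19/58 = 0.327586: log2(p) = -1.610053, -p*log2(p) = 0.527431
  p = 3/58 = 0.051724: log2(p) = -4.273018, -p*log2(p) = 0.221018
  p = 8/58 = 0.137931: log2(p) = -2.857981, -p*log2(p) = 0.394204
  p = 9/58 = 0.155172: log2(p) = -2.688056, -p*log2(p) = 0.417112
H = 0.527431 + 0.527431 + 0.221018 + 0.394204 + 0.417112 = 2.087196

H = 2.0872 bits/symbol


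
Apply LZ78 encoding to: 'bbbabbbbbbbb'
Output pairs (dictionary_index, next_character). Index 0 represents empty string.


LZ78 encoding steps:
Dictionary: {0: ''}
Step 1: w='' (idx 0), next='b' -> output (0, 'b'), add 'b' as idx 1
Step 2: w='b' (idx 1), next='b' -> output (1, 'b'), add 'bb' as idx 2
Step 3: w='' (idx 0), next='a' -> output (0, 'a'), add 'a' as idx 3
Step 4: w='bb' (idx 2), next='b' -> output (2, 'b'), add 'bbb' as idx 4
Step 5: w='bbb' (idx 4), next='b' -> output (4, 'b'), add 'bbbb' as idx 5
Step 6: w='b' (idx 1), end of input -> output (1, '')


Encoded: [(0, 'b'), (1, 'b'), (0, 'a'), (2, 'b'), (4, 'b'), (1, '')]


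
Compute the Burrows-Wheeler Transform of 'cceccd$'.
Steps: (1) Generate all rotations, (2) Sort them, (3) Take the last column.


Rotations (sorted):
  0: $cceccd -> last char: d
  1: ccd$cce -> last char: e
  2: cceccd$ -> last char: $
  3: cd$ccec -> last char: c
  4: ceccd$c -> last char: c
  5: d$ccecc -> last char: c
  6: eccd$cc -> last char: c


BWT = de$cccc


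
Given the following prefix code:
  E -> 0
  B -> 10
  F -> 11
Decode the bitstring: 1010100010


Decoding step by step:
Bits 10 -> B
Bits 10 -> B
Bits 10 -> B
Bits 0 -> E
Bits 0 -> E
Bits 10 -> B


Decoded message: BBBEEB


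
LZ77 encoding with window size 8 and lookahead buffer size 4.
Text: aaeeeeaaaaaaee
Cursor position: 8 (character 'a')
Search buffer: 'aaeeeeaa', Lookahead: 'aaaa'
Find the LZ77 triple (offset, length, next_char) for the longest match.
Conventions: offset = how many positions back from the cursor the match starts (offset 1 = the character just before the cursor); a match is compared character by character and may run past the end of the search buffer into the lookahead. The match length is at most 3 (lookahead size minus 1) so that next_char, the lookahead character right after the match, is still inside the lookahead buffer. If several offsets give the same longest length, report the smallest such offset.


Try each offset into the search buffer:
  offset=1 (pos 7, char 'a'): match length 3
  offset=2 (pos 6, char 'a'): match length 3
  offset=3 (pos 5, char 'e'): match length 0
  offset=4 (pos 4, char 'e'): match length 0
  offset=5 (pos 3, char 'e'): match length 0
  offset=6 (pos 2, char 'e'): match length 0
  offset=7 (pos 1, char 'a'): match length 1
  offset=8 (pos 0, char 'a'): match length 2
Longest match has length 3, found at offsets 1, 2; take the smallest, offset 1.
next_char = character at position 8 + 3 = 11 -> 'a'

Best match: offset=1, length=3 (matching 'aaa' starting at position 7)
LZ77 triple: (1, 3, 'a')


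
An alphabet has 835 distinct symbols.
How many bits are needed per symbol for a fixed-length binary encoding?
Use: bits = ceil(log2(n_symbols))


log2(835) = 9.7056
Bracket: 2^9 = 512 < 835 <= 2^10 = 1024
So ceil(log2(835)) = 10

bits = ceil(log2(835)) = ceil(9.7056) = 10 bits


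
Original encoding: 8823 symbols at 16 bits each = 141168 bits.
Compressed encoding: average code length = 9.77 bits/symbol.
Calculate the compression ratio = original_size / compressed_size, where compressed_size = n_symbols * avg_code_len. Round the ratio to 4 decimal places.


original_size = n_symbols * orig_bits = 8823 * 16 = 141168 bits
compressed_size = n_symbols * avg_code_len = 8823 * 9.77 = 86200.71 bits
ratio = original_size / compressed_size = 141168 / 86200.71 = 1.6377

Compression ratio = 1.6377


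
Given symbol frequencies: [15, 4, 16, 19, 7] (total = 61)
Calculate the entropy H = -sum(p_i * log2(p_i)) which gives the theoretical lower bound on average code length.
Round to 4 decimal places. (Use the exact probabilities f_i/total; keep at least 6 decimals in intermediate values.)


Per-symbol terms -p_i * log2(p_i) with p_i = f_i/61:
  p = 15/61 = 0.245902: log2(p) = -2.023847, -p*log2(p) = 0.497667
  p = 4/61 = 0.065574: log2(p) = -3.930737, -p*log2(p) = 0.257753
  p = 16/61 = 0.262295: log2(p) = -1.930737, -p*log2(p) = 0.506423
  p = 19/61 = 0.311475: log2(p) = -1.682810, -p*log2(p) = 0.524154
  p = 7/61 = 0.114754: log2(p) = -3.123382, -p*log2(p) = 0.358421
H = 0.497667 + 0.257753 + 0.506423 + 0.524154 + 0.358421 = 2.144418

H = 2.1444 bits/symbol


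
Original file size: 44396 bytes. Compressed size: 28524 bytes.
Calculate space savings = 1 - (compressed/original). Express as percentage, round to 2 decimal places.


ratio = compressed/original = 28524/44396 = 0.64249
savings = 1 - ratio = 1 - 0.64249 = 0.35751
as a percentage: 0.35751 * 100 = 35.75%

Space savings = 1 - 28524/44396 = 35.75%


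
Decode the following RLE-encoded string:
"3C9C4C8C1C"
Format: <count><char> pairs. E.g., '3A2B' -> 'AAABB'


Expanding each <count><char> pair:
  3C -> 'CCC'
  9C -> 'CCCCCCCCC'
  4C -> 'CCCC'
  8C -> 'CCCCCCCC'
  1C -> 'C'

Decoded = CCCCCCCCCCCCCCCCCCCCCCCCC


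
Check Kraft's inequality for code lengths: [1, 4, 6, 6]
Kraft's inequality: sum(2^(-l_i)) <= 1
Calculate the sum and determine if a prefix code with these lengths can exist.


Sum = 2^(-1) + 2^(-4) + 2^(-6) + 2^(-6)
    = 0.5 + 0.0625 + 0.015625 + 0.015625
    = 38/64 = 0.59375
Since 0.59375 <= 1, Kraft's inequality IS satisfied.
A prefix code with these lengths CAN exist.

Kraft sum = 0.59375. Satisfied.


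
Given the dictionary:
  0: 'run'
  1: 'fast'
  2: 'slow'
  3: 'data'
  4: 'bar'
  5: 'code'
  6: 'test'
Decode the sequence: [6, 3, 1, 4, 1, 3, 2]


Look up each index in the dictionary:
  6 -> 'test'
  3 -> 'data'
  1 -> 'fast'
  4 -> 'bar'
  1 -> 'fast'
  3 -> 'data'
  2 -> 'slow'

Decoded: "test data fast bar fast data slow"


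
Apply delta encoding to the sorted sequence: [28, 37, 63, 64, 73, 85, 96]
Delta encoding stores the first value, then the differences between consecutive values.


First value: 28
Deltas:
  37 - 28 = 9
  63 - 37 = 26
  64 - 63 = 1
  73 - 64 = 9
  85 - 73 = 12
  96 - 85 = 11


Delta encoded: [28, 9, 26, 1, 9, 12, 11]


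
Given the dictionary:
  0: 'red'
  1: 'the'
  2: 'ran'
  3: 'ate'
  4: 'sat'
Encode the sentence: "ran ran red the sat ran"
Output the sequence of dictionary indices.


Look up each word in the dictionary:
  'ran' -> 2
  'ran' -> 2
  'red' -> 0
  'the' -> 1
  'sat' -> 4
  'ran' -> 2

Encoded: [2, 2, 0, 1, 4, 2]


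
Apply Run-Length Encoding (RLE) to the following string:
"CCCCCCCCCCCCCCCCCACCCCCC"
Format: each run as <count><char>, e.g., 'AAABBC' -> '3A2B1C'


Scanning runs left to right:
  i=0: run of 'C' x 17 -> '17C'
  i=17: run of 'A' x 1 -> '1A'
  i=18: run of 'C' x 6 -> '6C'

RLE = 17C1A6C


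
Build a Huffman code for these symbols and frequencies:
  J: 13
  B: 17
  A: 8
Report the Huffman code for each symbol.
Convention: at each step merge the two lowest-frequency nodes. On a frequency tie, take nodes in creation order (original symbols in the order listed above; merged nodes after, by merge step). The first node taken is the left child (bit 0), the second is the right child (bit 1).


Huffman tree construction:
Step 1: Merge A(8) + J(13) = 21
Step 2: Merge B(17) + (A+J)(21) = 38
Read each symbol's code off the tree from the root (left child = 0, right child = 1).

Codes:
  J: 11 (length 2)
  B: 0 (length 1)
  A: 10 (length 2)
Average code length: 59/38 = 1.5526 bits/symbol


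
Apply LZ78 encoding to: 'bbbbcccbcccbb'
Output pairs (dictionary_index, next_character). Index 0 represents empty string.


LZ78 encoding steps:
Dictionary: {0: ''}
Step 1: w='' (idx 0), next='b' -> output (0, 'b'), add 'b' as idx 1
Step 2: w='b' (idx 1), next='b' -> output (1, 'b'), add 'bb' as idx 2
Step 3: w='b' (idx 1), next='c' -> output (1, 'c'), add 'bc' as idx 3
Step 4: w='' (idx 0), next='c' -> output (0, 'c'), add 'c' as idx 4
Step 5: w='c' (idx 4), next='b' -> output (4, 'b'), add 'cb' as idx 5
Step 6: w='c' (idx 4), next='c' -> output (4, 'c'), add 'cc' as idx 6
Step 7: w='cb' (idx 5), next='b' -> output (5, 'b'), add 'cbb' as idx 7


Encoded: [(0, 'b'), (1, 'b'), (1, 'c'), (0, 'c'), (4, 'b'), (4, 'c'), (5, 'b')]


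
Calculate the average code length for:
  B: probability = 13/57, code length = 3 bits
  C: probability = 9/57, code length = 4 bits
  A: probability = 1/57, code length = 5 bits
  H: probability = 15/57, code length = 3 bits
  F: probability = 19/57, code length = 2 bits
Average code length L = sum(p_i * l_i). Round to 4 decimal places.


Weighted contributions p_i * l_i:
  B: (13/57) * 3 = 39/57
  C: (9/57) * 4 = 36/57
  A: (1/57) * 5 = 5/57
  H: (15/57) * 3 = 45/57
  F: (19/57) * 2 = 38/57
Sum = (39 + 36 + 5 + 45 + 38)/57 = 163/57

L = 163/57 = 2.8596 bits/symbol


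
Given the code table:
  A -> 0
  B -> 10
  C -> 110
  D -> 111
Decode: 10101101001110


Decoding:
10 -> B
10 -> B
110 -> C
10 -> B
0 -> A
111 -> D
0 -> A


Result: BBCBADA


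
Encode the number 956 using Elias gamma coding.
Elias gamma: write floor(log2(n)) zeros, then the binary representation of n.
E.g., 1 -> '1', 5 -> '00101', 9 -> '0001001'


num_bits = floor(log2(956)) + 1 = 10
leading_zeros = num_bits - 1 = 9
binary(956) = 1110111100

Elias gamma(956) = '000000000' + '1110111100' = 0000000001110111100 (19 bits)


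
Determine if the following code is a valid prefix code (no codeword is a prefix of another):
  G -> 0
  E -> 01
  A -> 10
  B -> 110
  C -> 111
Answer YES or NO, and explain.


Checking each pair (does one codeword prefix another?):
  G='0' vs E='01': prefix -- VIOLATION

NO -- this is NOT a valid prefix code. G (0) is a prefix of E (01).


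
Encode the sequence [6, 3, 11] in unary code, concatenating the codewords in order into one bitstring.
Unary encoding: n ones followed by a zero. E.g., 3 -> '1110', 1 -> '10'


Encode each number as n ones followed by a terminating 0:
  6 -> 1111110 (7 bits)
  3 -> 1110 (4 bits)
  11 -> 111111111110 (12 bits)
Total length = 7 + 4 + 12 = 23 bits.

Unary([6, 3, 11]) = 11111101110111111111110 (23 bits)


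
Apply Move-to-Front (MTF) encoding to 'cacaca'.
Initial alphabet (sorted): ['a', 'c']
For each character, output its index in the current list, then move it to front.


MTF encoding:
'c': index 1 in ['a', 'c'] -> ['c', 'a']
'a': index 1 in ['c', 'a'] -> ['a', 'c']
'c': index 1 in ['a', 'c'] -> ['c', 'a']
'a': index 1 in ['c', 'a'] -> ['a', 'c']
'c': index 1 in ['a', 'c'] -> ['c', 'a']
'a': index 1 in ['c', 'a'] -> ['a', 'c']


Output: [1, 1, 1, 1, 1, 1]


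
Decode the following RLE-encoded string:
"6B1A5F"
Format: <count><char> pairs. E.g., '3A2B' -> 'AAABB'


Expanding each <count><char> pair:
  6B -> 'BBBBBB'
  1A -> 'A'
  5F -> 'FFFFF'

Decoded = BBBBBBAFFFFF


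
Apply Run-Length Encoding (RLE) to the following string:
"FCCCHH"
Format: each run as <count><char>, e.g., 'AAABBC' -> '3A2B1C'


Scanning runs left to right:
  i=0: run of 'F' x 1 -> '1F'
  i=1: run of 'C' x 3 -> '3C'
  i=4: run of 'H' x 2 -> '2H'

RLE = 1F3C2H


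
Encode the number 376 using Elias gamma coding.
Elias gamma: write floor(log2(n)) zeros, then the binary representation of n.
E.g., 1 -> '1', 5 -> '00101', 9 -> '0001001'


num_bits = floor(log2(376)) + 1 = 9
leading_zeros = num_bits - 1 = 8
binary(376) = 101111000

Elias gamma(376) = '00000000' + '101111000' = 00000000101111000 (17 bits)


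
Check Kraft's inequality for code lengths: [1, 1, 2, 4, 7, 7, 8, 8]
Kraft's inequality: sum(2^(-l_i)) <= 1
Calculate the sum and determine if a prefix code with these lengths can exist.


Sum = 2^(-1) + 2^(-1) + 2^(-2) + 2^(-4) + 2^(-7) + 2^(-7) + 2^(-8) + 2^(-8)
    = 0.5 + 0.5 + 0.25 + 0.0625 + 0.0078125 + 0.0078125 + 0.00390625 + 0.00390625
    = 342/256 = 1.3359375
Since 1.3359375 > 1, Kraft's inequality is NOT satisfied.
A prefix code with these lengths CANNOT exist.

Kraft sum = 1.3359375. Not satisfied.


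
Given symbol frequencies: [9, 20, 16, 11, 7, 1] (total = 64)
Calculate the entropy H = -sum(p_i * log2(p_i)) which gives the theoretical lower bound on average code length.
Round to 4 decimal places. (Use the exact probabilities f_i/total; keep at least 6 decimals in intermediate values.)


Per-symbol terms -p_i * log2(p_i) with p_i = f_i/64:
  p = 9/64 = 0.140625: log2(p) = -2.830075, -p*log2(p) = 0.397979
  p = 20/64 = 0.312500: log2(p) = -1.678072, -p*log2(p) = 0.524397
  p = 16/64 = 0.250000: log2(p) = -2.000000, -p*log2(p) = 0.500000
  p = 11/64 = 0.171875: log2(p) = -2.540568, -p*log2(p) = 0.436660
  p = 7/64 = 0.109375: log2(p) = -3.192645, -p*log2(p) = 0.349196
  p = 1/64 = 0.015625: log2(p) = -6.000000, -p*log2(p) = 0.093750
H = 0.397979 + 0.524397 + 0.500000 + 0.436660 + 0.349196 + 0.093750 = 2.301982

H = 2.302 bits/symbol


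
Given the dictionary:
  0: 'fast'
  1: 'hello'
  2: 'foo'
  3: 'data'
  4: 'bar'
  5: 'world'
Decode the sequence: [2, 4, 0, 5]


Look up each index in the dictionary:
  2 -> 'foo'
  4 -> 'bar'
  0 -> 'fast'
  5 -> 'world'

Decoded: "foo bar fast world"


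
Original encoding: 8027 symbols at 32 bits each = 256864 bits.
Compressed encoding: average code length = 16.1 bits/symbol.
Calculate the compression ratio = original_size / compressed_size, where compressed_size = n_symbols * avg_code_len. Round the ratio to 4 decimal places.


original_size = n_symbols * orig_bits = 8027 * 32 = 256864 bits
compressed_size = n_symbols * avg_code_len = 8027 * 16.1 = 129234.7 bits
ratio = original_size / compressed_size = 256864 / 129234.7 = 1.9876

Compression ratio = 1.9876


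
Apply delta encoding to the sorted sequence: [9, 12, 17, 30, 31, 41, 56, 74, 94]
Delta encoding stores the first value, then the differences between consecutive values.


First value: 9
Deltas:
  12 - 9 = 3
  17 - 12 = 5
  30 - 17 = 13
  31 - 30 = 1
  41 - 31 = 10
  56 - 41 = 15
  74 - 56 = 18
  94 - 74 = 20


Delta encoded: [9, 3, 5, 13, 1, 10, 15, 18, 20]


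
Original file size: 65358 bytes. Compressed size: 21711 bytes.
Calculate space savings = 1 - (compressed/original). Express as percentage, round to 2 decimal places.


ratio = compressed/original = 21711/65358 = 0.332186
savings = 1 - ratio = 1 - 0.332186 = 0.667814
as a percentage: 0.667814 * 100 = 66.78%

Space savings = 1 - 21711/65358 = 66.78%


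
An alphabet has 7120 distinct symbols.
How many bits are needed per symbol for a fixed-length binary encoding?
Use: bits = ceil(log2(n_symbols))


log2(7120) = 12.7977
Bracket: 2^12 = 4096 < 7120 <= 2^13 = 8192
So ceil(log2(7120)) = 13

bits = ceil(log2(7120)) = ceil(12.7977) = 13 bits


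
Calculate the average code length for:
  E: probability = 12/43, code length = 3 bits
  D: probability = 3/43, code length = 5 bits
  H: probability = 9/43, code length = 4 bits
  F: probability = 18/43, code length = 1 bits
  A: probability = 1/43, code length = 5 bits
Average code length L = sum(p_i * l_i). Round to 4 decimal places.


Weighted contributions p_i * l_i:
  E: (12/43) * 3 = 36/43
  D: (3/43) * 5 = 15/43
  H: (9/43) * 4 = 36/43
  F: (18/43) * 1 = 18/43
  A: (1/43) * 5 = 5/43
Sum = (36 + 15 + 36 + 18 + 5)/43 = 110/43

L = 110/43 = 2.5581 bits/symbol


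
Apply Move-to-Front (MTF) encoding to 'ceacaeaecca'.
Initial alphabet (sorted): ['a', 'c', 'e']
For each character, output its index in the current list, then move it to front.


MTF encoding:
'c': index 1 in ['a', 'c', 'e'] -> ['c', 'a', 'e']
'e': index 2 in ['c', 'a', 'e'] -> ['e', 'c', 'a']
'a': index 2 in ['e', 'c', 'a'] -> ['a', 'e', 'c']
'c': index 2 in ['a', 'e', 'c'] -> ['c', 'a', 'e']
'a': index 1 in ['c', 'a', 'e'] -> ['a', 'c', 'e']
'e': index 2 in ['a', 'c', 'e'] -> ['e', 'a', 'c']
'a': index 1 in ['e', 'a', 'c'] -> ['a', 'e', 'c']
'e': index 1 in ['a', 'e', 'c'] -> ['e', 'a', 'c']
'c': index 2 in ['e', 'a', 'c'] -> ['c', 'e', 'a']
'c': index 0 in ['c', 'e', 'a'] -> ['c', 'e', 'a']
'a': index 2 in ['c', 'e', 'a'] -> ['a', 'c', 'e']


Output: [1, 2, 2, 2, 1, 2, 1, 1, 2, 0, 2]


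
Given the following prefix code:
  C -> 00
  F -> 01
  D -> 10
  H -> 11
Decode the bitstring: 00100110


Decoding step by step:
Bits 00 -> C
Bits 10 -> D
Bits 01 -> F
Bits 10 -> D


Decoded message: CDFD


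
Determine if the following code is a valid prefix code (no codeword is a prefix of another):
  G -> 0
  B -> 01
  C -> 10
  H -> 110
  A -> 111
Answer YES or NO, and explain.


Checking each pair (does one codeword prefix another?):
  G='0' vs B='01': prefix -- VIOLATION

NO -- this is NOT a valid prefix code. G (0) is a prefix of B (01).


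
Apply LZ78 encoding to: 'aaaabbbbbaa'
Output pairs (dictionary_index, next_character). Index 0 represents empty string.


LZ78 encoding steps:
Dictionary: {0: ''}
Step 1: w='' (idx 0), next='a' -> output (0, 'a'), add 'a' as idx 1
Step 2: w='a' (idx 1), next='a' -> output (1, 'a'), add 'aa' as idx 2
Step 3: w='a' (idx 1), next='b' -> output (1, 'b'), add 'ab' as idx 3
Step 4: w='' (idx 0), next='b' -> output (0, 'b'), add 'b' as idx 4
Step 5: w='b' (idx 4), next='b' -> output (4, 'b'), add 'bb' as idx 5
Step 6: w='b' (idx 4), next='a' -> output (4, 'a'), add 'ba' as idx 6
Step 7: w='a' (idx 1), end of input -> output (1, '')


Encoded: [(0, 'a'), (1, 'a'), (1, 'b'), (0, 'b'), (4, 'b'), (4, 'a'), (1, '')]


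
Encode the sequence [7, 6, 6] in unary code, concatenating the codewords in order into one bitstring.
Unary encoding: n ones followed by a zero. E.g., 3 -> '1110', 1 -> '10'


Encode each number as n ones followed by a terminating 0:
  7 -> 11111110 (8 bits)
  6 -> 1111110 (7 bits)
  6 -> 1111110 (7 bits)
Total length = 8 + 7 + 7 = 22 bits.

Unary([7, 6, 6]) = 1111111011111101111110 (22 bits)


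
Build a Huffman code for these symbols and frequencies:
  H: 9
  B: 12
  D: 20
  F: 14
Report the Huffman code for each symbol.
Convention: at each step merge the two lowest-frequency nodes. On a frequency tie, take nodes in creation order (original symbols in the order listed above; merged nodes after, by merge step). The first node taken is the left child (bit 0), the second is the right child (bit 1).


Huffman tree construction:
Step 1: Merge H(9) + B(12) = 21
Step 2: Merge F(14) + D(20) = 34
Step 3: Merge (H+B)(21) + (F+D)(34) = 55
Read each symbol's code off the tree from the root (left child = 0, right child = 1).

Codes:
  H: 00 (length 2)
  B: 01 (length 2)
  D: 11 (length 2)
  F: 10 (length 2)
Average code length: 110/55 = 2.0000 bits/symbol


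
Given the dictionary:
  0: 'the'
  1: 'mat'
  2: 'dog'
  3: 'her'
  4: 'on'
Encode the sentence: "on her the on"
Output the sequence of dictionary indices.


Look up each word in the dictionary:
  'on' -> 4
  'her' -> 3
  'the' -> 0
  'on' -> 4

Encoded: [4, 3, 0, 4]


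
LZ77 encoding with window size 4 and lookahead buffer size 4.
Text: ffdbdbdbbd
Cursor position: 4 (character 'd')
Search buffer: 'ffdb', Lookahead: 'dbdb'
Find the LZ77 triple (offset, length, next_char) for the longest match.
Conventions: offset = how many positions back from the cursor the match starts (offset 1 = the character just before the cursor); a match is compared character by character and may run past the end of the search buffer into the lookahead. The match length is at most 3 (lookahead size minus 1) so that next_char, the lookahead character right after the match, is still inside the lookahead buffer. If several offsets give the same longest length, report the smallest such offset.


Try each offset into the search buffer:
  offset=1 (pos 3, char 'b'): match length 0
  offset=2 (pos 2, char 'd'): match length 3
  offset=3 (pos 1, char 'f'): match length 0
  offset=4 (pos 0, char 'f'): match length 0
Longest match has length 3 at offset 2.
next_char = character at position 4 + 3 = 7 -> 'b'

Best match: offset=2, length=3 (matching 'dbd' starting at position 2)
LZ77 triple: (2, 3, 'b')


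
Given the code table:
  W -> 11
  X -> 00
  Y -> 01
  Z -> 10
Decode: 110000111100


Decoding:
11 -> W
00 -> X
00 -> X
11 -> W
11 -> W
00 -> X


Result: WXXWWX


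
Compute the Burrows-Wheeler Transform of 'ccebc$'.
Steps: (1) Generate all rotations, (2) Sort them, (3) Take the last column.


Rotations (sorted):
  0: $ccebc -> last char: c
  1: bc$cce -> last char: e
  2: c$cceb -> last char: b
  3: ccebc$ -> last char: $
  4: cebc$c -> last char: c
  5: ebc$cc -> last char: c


BWT = ceb$cc


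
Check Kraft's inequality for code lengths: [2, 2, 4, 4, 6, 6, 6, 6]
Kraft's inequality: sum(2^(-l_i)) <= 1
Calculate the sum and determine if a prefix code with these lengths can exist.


Sum = 2^(-2) + 2^(-2) + 2^(-4) + 2^(-4) + 2^(-6) + 2^(-6) + 2^(-6) + 2^(-6)
    = 0.25 + 0.25 + 0.0625 + 0.0625 + 0.015625 + 0.015625 + 0.015625 + 0.015625
    = 44/64 = 0.6875
Since 0.6875 <= 1, Kraft's inequality IS satisfied.
A prefix code with these lengths CAN exist.

Kraft sum = 0.6875. Satisfied.


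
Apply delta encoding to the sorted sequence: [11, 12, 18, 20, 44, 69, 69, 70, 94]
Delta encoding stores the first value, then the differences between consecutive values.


First value: 11
Deltas:
  12 - 11 = 1
  18 - 12 = 6
  20 - 18 = 2
  44 - 20 = 24
  69 - 44 = 25
  69 - 69 = 0
  70 - 69 = 1
  94 - 70 = 24


Delta encoded: [11, 1, 6, 2, 24, 25, 0, 1, 24]


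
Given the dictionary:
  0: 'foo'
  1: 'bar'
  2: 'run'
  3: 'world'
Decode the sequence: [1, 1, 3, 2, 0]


Look up each index in the dictionary:
  1 -> 'bar'
  1 -> 'bar'
  3 -> 'world'
  2 -> 'run'
  0 -> 'foo'

Decoded: "bar bar world run foo"


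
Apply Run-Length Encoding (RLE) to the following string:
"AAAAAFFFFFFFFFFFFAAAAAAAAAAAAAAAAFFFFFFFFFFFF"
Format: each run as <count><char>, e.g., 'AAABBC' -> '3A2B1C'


Scanning runs left to right:
  i=0: run of 'A' x 5 -> '5A'
  i=5: run of 'F' x 12 -> '12F'
  i=17: run of 'A' x 16 -> '16A'
  i=33: run of 'F' x 12 -> '12F'

RLE = 5A12F16A12F


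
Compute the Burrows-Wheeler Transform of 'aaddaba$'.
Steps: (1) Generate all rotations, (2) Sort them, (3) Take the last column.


Rotations (sorted):
  0: $aaddaba -> last char: a
  1: a$aaddab -> last char: b
  2: aaddaba$ -> last char: $
  3: aba$aadd -> last char: d
  4: addaba$a -> last char: a
  5: ba$aadda -> last char: a
  6: daba$aad -> last char: d
  7: ddaba$aa -> last char: a


BWT = ab$daada


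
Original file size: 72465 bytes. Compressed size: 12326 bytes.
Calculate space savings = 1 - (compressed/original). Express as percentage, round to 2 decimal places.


ratio = compressed/original = 12326/72465 = 0.170096
savings = 1 - ratio = 1 - 0.170096 = 0.829904
as a percentage: 0.829904 * 100 = 82.99%

Space savings = 1 - 12326/72465 = 82.99%


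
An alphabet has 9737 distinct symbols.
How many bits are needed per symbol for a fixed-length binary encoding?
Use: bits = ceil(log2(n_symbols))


log2(9737) = 13.2493
Bracket: 2^13 = 8192 < 9737 <= 2^14 = 16384
So ceil(log2(9737)) = 14

bits = ceil(log2(9737)) = ceil(13.2493) = 14 bits


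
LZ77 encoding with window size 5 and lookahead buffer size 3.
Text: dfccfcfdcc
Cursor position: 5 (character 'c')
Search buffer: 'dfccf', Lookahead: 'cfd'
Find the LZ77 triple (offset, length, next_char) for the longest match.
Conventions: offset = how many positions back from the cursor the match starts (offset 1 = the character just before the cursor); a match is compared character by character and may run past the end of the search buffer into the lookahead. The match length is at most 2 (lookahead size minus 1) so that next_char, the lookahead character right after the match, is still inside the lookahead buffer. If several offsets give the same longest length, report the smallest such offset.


Try each offset into the search buffer:
  offset=1 (pos 4, char 'f'): match length 0
  offset=2 (pos 3, char 'c'): match length 2
  offset=3 (pos 2, char 'c'): match length 1
  offset=4 (pos 1, char 'f'): match length 0
  offset=5 (pos 0, char 'd'): match length 0
Longest match has length 2 at offset 2.
next_char = character at position 5 + 2 = 7 -> 'd'

Best match: offset=2, length=2 (matching 'cf' starting at position 3)
LZ77 triple: (2, 2, 'd')


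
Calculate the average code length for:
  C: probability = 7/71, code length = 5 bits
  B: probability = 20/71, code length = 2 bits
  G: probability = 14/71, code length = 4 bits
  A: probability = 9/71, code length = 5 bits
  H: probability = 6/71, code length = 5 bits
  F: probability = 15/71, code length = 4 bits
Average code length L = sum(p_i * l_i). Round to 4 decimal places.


Weighted contributions p_i * l_i:
  C: (7/71) * 5 = 35/71
  B: (20/71) * 2 = 40/71
  G: (14/71) * 4 = 56/71
  A: (9/71) * 5 = 45/71
  H: (6/71) * 5 = 30/71
  F: (15/71) * 4 = 60/71
Sum = (35 + 40 + 56 + 45 + 30 + 60)/71 = 266/71

L = 266/71 = 3.7465 bits/symbol


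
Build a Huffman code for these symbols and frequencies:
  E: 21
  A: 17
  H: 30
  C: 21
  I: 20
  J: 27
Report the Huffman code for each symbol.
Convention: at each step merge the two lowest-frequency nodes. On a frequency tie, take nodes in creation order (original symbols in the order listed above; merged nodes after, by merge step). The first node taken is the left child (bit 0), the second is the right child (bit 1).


Huffman tree construction:
Step 1: Merge A(17) + I(20) = 37
Step 2: Merge E(21) + C(21) = 42
Step 3: Merge J(27) + H(30) = 57
Step 4: Merge (A+I)(37) + (E+C)(42) = 79
Step 5: Merge (J+H)(57) + ((A+I)+(E+C))(79) = 136
Read each symbol's code off the tree from the root (left child = 0, right child = 1).

Codes:
  E: 110 (length 3)
  A: 100 (length 3)
  H: 01 (length 2)
  C: 111 (length 3)
  I: 101 (length 3)
  J: 00 (length 2)
Average code length: 351/136 = 2.5809 bits/symbol


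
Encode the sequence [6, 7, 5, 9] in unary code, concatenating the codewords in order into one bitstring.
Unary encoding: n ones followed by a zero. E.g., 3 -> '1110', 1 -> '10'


Encode each number as n ones followed by a terminating 0:
  6 -> 1111110 (7 bits)
  7 -> 11111110 (8 bits)
  5 -> 111110 (6 bits)
  9 -> 1111111110 (10 bits)
Total length = 7 + 8 + 6 + 10 = 31 bits.

Unary([6, 7, 5, 9]) = 1111110111111101111101111111110 (31 bits)


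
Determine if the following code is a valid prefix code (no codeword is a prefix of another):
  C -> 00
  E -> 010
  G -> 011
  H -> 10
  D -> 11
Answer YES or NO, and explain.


Checking each pair (does one codeword prefix another?):
  C='00' vs E='010': no prefix
  C='00' vs G='011': no prefix
  C='00' vs H='10': no prefix
  C='00' vs D='11': no prefix
  E='010' vs C='00': no prefix
  E='010' vs G='011': no prefix
  E='010' vs H='10': no prefix
  E='010' vs D='11': no prefix
  G='011' vs C='00': no prefix
  G='011' vs E='010': no prefix
  G='011' vs H='10': no prefix
  G='011' vs D='11': no prefix
  H='10' vs C='00': no prefix
  H='10' vs E='010': no prefix
  H='10' vs G='011': no prefix
  H='10' vs D='11': no prefix
  D='11' vs C='00': no prefix
  D='11' vs E='010': no prefix
  D='11' vs G='011': no prefix
  D='11' vs H='10': no prefix
No violation found over all pairs.

YES -- this is a valid prefix code. No codeword is a prefix of any other codeword.


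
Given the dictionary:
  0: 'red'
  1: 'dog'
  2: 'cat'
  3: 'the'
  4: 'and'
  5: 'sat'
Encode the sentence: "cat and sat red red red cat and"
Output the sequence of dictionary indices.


Look up each word in the dictionary:
  'cat' -> 2
  'and' -> 4
  'sat' -> 5
  'red' -> 0
  'red' -> 0
  'red' -> 0
  'cat' -> 2
  'and' -> 4

Encoded: [2, 4, 5, 0, 0, 0, 2, 4]


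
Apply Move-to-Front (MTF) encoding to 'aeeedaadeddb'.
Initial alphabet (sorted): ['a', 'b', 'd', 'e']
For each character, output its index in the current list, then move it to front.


MTF encoding:
'a': index 0 in ['a', 'b', 'd', 'e'] -> ['a', 'b', 'd', 'e']
'e': index 3 in ['a', 'b', 'd', 'e'] -> ['e', 'a', 'b', 'd']
'e': index 0 in ['e', 'a', 'b', 'd'] -> ['e', 'a', 'b', 'd']
'e': index 0 in ['e', 'a', 'b', 'd'] -> ['e', 'a', 'b', 'd']
'd': index 3 in ['e', 'a', 'b', 'd'] -> ['d', 'e', 'a', 'b']
'a': index 2 in ['d', 'e', 'a', 'b'] -> ['a', 'd', 'e', 'b']
'a': index 0 in ['a', 'd', 'e', 'b'] -> ['a', 'd', 'e', 'b']
'd': index 1 in ['a', 'd', 'e', 'b'] -> ['d', 'a', 'e', 'b']
'e': index 2 in ['d', 'a', 'e', 'b'] -> ['e', 'd', 'a', 'b']
'd': index 1 in ['e', 'd', 'a', 'b'] -> ['d', 'e', 'a', 'b']
'd': index 0 in ['d', 'e', 'a', 'b'] -> ['d', 'e', 'a', 'b']
'b': index 3 in ['d', 'e', 'a', 'b'] -> ['b', 'd', 'e', 'a']


Output: [0, 3, 0, 0, 3, 2, 0, 1, 2, 1, 0, 3]


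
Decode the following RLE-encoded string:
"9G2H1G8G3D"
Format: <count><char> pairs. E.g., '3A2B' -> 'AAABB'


Expanding each <count><char> pair:
  9G -> 'GGGGGGGGG'
  2H -> 'HH'
  1G -> 'G'
  8G -> 'GGGGGGGG'
  3D -> 'DDD'

Decoded = GGGGGGGGGHHGGGGGGGGGDDD


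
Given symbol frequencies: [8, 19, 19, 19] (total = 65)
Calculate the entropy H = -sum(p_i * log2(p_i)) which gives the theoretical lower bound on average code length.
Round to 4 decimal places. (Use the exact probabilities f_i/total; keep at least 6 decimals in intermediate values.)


Per-symbol terms -p_i * log2(p_i) with p_i = f_i/65:
  p = 8/65 = 0.123077: log2(p) = -3.022368, -p*log2(p) = 0.371984
  p = 19/65 = 0.292308: log2(p) = -1.774440, -p*log2(p) = 0.518683
  p = 19/65 = 0.292308: log2(p) = -1.774440, -p*log2(p) = 0.518683
  p = 19/65 = 0.292308: log2(p) = -1.774440, -p*log2(p) = 0.518683
H = 0.371984 + 0.518683 + 0.518683 + 0.518683 = 1.928033

H = 1.928 bits/symbol


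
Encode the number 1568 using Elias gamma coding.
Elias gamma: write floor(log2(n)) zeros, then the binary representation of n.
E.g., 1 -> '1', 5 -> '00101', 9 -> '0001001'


num_bits = floor(log2(1568)) + 1 = 11
leading_zeros = num_bits - 1 = 10
binary(1568) = 11000100000

Elias gamma(1568) = '0000000000' + '11000100000' = 000000000011000100000 (21 bits)


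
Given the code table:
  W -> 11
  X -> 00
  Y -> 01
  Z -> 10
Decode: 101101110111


Decoding:
10 -> Z
11 -> W
01 -> Y
11 -> W
01 -> Y
11 -> W


Result: ZWYWYW


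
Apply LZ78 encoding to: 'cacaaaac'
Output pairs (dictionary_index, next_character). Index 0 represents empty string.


LZ78 encoding steps:
Dictionary: {0: ''}
Step 1: w='' (idx 0), next='c' -> output (0, 'c'), add 'c' as idx 1
Step 2: w='' (idx 0), next='a' -> output (0, 'a'), add 'a' as idx 2
Step 3: w='c' (idx 1), next='a' -> output (1, 'a'), add 'ca' as idx 3
Step 4: w='a' (idx 2), next='a' -> output (2, 'a'), add 'aa' as idx 4
Step 5: w='a' (idx 2), next='c' -> output (2, 'c'), add 'ac' as idx 5


Encoded: [(0, 'c'), (0, 'a'), (1, 'a'), (2, 'a'), (2, 'c')]


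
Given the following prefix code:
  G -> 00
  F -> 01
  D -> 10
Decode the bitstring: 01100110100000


Decoding step by step:
Bits 01 -> F
Bits 10 -> D
Bits 01 -> F
Bits 10 -> D
Bits 10 -> D
Bits 00 -> G
Bits 00 -> G


Decoded message: FDFDDGG


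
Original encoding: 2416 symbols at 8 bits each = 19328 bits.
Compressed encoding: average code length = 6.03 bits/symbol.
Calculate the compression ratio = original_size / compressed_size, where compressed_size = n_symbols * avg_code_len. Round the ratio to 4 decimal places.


original_size = n_symbols * orig_bits = 2416 * 8 = 19328 bits
compressed_size = n_symbols * avg_code_len = 2416 * 6.03 = 14568.48 bits
ratio = original_size / compressed_size = 19328 / 14568.48 = 1.3267

Compression ratio = 1.3267


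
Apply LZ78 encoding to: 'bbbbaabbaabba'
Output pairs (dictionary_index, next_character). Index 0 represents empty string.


LZ78 encoding steps:
Dictionary: {0: ''}
Step 1: w='' (idx 0), next='b' -> output (0, 'b'), add 'b' as idx 1
Step 2: w='b' (idx 1), next='b' -> output (1, 'b'), add 'bb' as idx 2
Step 3: w='b' (idx 1), next='a' -> output (1, 'a'), add 'ba' as idx 3
Step 4: w='' (idx 0), next='a' -> output (0, 'a'), add 'a' as idx 4
Step 5: w='bb' (idx 2), next='a' -> output (2, 'a'), add 'bba' as idx 5
Step 6: w='a' (idx 4), next='b' -> output (4, 'b'), add 'ab' as idx 6
Step 7: w='ba' (idx 3), end of input -> output (3, '')


Encoded: [(0, 'b'), (1, 'b'), (1, 'a'), (0, 'a'), (2, 'a'), (4, 'b'), (3, '')]


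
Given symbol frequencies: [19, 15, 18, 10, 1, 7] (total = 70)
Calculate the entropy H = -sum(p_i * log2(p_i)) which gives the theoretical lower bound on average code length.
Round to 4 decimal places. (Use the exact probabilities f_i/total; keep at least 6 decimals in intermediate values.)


Per-symbol terms -p_i * log2(p_i) with p_i = f_i/70:
  p = 19/70 = 0.271429: log2(p) = -1.881356, -p*log2(p) = 0.510654
  p = 15/70 = 0.214286: log2(p) = -2.222392, -p*log2(p) = 0.476227
  p = 18/70 = 0.257143: log2(p) = -1.959358, -p*log2(p) = 0.503835
  p = 10/70 = 0.142857: log2(p) = -2.807355, -p*log2(p) = 0.401051
  p = 1/70 = 0.014286: log2(p) = -6.129283, -p*log2(p) = 0.087561
  p = 7/70 = 0.100000: log2(p) = -3.321928, -p*log2(p) = 0.332193
H = 0.510654 + 0.476227 + 0.503835 + 0.401051 + 0.087561 + 0.332193 = 2.311521

H = 2.3115 bits/symbol
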